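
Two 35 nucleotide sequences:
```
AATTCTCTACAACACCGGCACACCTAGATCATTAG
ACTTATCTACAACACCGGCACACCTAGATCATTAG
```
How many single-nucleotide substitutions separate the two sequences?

Mismatches (1-based): base 2: A→C; base 5: C→A.

2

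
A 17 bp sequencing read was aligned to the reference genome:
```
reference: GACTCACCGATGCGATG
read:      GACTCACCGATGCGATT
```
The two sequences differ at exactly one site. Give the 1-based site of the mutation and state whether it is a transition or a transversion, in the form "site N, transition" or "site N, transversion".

site 17, transversion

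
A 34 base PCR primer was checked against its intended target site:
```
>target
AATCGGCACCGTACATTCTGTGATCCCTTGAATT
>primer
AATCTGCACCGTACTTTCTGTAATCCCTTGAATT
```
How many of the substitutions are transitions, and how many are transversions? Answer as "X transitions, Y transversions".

1 transition, 2 transversions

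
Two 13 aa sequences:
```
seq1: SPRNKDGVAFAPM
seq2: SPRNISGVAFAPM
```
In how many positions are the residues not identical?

2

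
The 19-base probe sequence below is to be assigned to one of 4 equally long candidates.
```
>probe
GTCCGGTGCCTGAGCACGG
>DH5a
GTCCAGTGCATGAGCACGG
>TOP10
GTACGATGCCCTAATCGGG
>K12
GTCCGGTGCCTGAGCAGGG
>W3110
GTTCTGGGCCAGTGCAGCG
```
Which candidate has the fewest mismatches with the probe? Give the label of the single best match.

K12

DH5a differs at 2 bases; TOP10 differs at 8 bases; K12 differs at 1 base; W3110 differs at 7 bases. The closest is K12.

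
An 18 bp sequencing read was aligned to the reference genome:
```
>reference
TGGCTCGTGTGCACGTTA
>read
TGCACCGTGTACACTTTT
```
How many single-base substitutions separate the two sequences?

The sequences differ at bases 3, 4, 5, 11, 15, 18 (1-based) — 6 in total.

6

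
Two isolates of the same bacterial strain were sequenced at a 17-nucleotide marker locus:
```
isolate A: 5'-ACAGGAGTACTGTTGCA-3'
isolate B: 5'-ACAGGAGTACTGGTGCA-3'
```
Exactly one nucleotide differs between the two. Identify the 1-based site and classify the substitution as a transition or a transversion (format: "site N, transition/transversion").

site 13, transversion

Site 13 changes T→G. T is a pyrimidine and G is a purine, so this is a transversion.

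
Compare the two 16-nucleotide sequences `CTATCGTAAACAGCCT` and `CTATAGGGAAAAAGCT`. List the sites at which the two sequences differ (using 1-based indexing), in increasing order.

5, 7, 8, 11, 13, 14

Scanning 1-based: 5: C/A; 7: T/G; 8: A/G; 11: C/A; 13: G/A; 14: C/G.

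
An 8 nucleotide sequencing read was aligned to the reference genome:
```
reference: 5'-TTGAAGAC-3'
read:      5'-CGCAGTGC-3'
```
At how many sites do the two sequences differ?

6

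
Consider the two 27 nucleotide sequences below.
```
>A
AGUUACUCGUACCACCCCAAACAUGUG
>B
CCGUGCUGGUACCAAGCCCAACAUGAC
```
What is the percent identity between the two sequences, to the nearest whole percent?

Mismatches at positions 1, 2, 3, 5, 8, 15, 16, 19, 26, 27 (1-based): 10 of 27.
Identical positions: 17/27 = 62.96% → 63%.

63%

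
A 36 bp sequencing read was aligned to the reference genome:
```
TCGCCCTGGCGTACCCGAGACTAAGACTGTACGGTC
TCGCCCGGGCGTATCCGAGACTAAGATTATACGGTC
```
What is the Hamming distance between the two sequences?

The sequences differ at positions 7, 14, 27, 29 (1-based) — 4 in total.

4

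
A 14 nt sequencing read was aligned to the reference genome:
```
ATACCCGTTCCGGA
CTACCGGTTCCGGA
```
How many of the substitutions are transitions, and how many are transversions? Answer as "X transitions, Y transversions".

Mismatches (1-based):
base 1: A→C (purine→pyrimidine, transversion)
base 6: C→G (pyrimidine→purine, transversion)

0 transitions, 2 transversions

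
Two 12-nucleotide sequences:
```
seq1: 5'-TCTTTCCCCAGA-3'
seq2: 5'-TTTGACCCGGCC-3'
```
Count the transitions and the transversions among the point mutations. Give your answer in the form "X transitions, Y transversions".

Mismatches (1-based):
base 2: C→T (pyrimidine→pyrimidine, transition)
base 4: T→G (pyrimidine→purine, transversion)
base 5: T→A (pyrimidine→purine, transversion)
base 9: C→G (pyrimidine→purine, transversion)
base 10: A→G (purine→purine, transition)
base 11: G→C (purine→pyrimidine, transversion)
base 12: A→C (purine→pyrimidine, transversion)

2 transitions, 5 transversions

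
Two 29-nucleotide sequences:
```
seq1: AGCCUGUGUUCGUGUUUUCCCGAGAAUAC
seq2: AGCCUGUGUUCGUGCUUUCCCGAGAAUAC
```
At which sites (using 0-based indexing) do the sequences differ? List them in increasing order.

14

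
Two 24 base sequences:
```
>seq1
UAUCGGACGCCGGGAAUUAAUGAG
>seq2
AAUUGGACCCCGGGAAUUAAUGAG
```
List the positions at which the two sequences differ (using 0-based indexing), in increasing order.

0, 3, 8

Differences at position 0 (U→A), position 3 (C→U), position 8 (G→C).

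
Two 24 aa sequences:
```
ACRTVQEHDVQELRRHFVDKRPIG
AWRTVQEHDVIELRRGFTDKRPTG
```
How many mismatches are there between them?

The sequences differ at positions 2, 11, 16, 18, 23 (1-based) — 5 in total.

5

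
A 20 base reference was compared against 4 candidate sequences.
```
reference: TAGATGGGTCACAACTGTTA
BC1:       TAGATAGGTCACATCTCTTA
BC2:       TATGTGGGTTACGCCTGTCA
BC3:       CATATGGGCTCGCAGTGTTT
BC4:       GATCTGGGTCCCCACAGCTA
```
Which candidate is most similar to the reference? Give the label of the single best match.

BC1 differs at 3 bases; BC2 differs at 6 bases; BC3 differs at 9 bases; BC4 differs at 7 bases. The closest is BC1.

BC1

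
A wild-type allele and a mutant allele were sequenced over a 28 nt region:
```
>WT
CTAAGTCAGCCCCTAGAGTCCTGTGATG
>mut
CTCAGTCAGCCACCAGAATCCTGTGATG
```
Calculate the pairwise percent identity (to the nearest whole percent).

86%

4 positions differ (3, 12, 14, 18), so 24 of 28 match: 24/28 = 85.71%.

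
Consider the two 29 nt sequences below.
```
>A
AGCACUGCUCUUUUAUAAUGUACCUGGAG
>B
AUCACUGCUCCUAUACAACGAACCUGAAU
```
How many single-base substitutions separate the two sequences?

The sequences differ at sites 2, 11, 13, 16, 19, 21, 27, 29 (1-based) — 8 in total.

8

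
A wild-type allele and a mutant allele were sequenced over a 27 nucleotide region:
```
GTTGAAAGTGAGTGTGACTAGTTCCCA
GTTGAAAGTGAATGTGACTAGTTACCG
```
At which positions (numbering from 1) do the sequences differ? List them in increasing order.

12, 24, 27

Scanning 1-based: 12: G/A; 24: C/A; 27: A/G.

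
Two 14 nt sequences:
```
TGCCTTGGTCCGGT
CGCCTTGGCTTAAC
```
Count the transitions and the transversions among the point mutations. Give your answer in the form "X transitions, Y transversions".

Mismatches (1-based):
position 1: T→C (pyrimidine→pyrimidine, transition)
position 9: T→C (pyrimidine→pyrimidine, transition)
position 10: C→T (pyrimidine→pyrimidine, transition)
position 11: C→T (pyrimidine→pyrimidine, transition)
position 12: G→A (purine→purine, transition)
position 13: G→A (purine→purine, transition)
position 14: T→C (pyrimidine→pyrimidine, transition)

7 transitions, 0 transversions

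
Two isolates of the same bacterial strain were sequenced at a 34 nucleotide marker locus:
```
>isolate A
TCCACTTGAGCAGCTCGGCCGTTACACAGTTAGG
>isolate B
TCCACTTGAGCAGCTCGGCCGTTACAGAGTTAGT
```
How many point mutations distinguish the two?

2

The sequences differ at sites 27, 34 (1-based) — 2 in total.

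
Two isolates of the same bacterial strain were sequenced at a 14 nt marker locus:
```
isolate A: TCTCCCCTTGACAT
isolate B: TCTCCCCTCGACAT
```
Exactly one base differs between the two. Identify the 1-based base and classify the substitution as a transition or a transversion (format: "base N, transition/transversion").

base 9, transition

The sequences differ only at base 9: T→C (pyrimidine→pyrimidine), a transition.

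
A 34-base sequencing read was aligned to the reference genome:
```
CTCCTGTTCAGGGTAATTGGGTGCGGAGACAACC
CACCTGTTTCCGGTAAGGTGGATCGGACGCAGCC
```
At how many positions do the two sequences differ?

12

Comparing position by position, 12 positions differ: 2 (T/A), 9 (C/T), 10 (A/C), 11 (G/C), 17 (T/G), 18 (T/G), 19 (G/T), 22 (T/A), 23 (G/T), 28 (G/C), 29 (A/G), 32 (A/G).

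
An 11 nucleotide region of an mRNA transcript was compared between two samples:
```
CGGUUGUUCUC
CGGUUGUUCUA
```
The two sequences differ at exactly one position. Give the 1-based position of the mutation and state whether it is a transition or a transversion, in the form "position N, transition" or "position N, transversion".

position 11, transversion

Position 11 changes C→A. C is a pyrimidine and A is a purine, so this is a transversion.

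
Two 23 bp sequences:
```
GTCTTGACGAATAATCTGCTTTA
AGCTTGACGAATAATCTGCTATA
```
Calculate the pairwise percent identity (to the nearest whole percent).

Mismatches at positions 1, 2, 21 (1-based): 3 of 23.
Identical positions: 20/23 = 86.96% → 87%.

87%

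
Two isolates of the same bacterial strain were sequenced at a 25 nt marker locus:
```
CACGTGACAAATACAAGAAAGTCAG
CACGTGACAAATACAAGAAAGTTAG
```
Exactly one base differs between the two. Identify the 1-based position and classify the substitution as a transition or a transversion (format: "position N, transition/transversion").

Position 23 changes C→T. C is a pyrimidine and T is a pyrimidine, so this is a transition.

position 23, transition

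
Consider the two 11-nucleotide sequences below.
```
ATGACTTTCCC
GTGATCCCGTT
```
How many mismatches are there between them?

8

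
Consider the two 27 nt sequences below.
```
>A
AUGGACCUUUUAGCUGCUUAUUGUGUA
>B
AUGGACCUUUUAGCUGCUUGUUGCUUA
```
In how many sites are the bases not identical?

3

Comparing position by position, 3 sites differ: 20 (A/G), 24 (U/C), 25 (G/U).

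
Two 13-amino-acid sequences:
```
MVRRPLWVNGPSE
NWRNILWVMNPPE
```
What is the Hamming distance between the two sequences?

Mismatches (1-based): residue 1: M→N; residue 2: V→W; residue 4: R→N; residue 5: P→I; residue 9: N→M; residue 10: G→N; residue 12: S→P.

7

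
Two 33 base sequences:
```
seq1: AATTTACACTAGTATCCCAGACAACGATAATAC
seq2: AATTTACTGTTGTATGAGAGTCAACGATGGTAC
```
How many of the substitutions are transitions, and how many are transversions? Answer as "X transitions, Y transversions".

2 transitions, 7 transversions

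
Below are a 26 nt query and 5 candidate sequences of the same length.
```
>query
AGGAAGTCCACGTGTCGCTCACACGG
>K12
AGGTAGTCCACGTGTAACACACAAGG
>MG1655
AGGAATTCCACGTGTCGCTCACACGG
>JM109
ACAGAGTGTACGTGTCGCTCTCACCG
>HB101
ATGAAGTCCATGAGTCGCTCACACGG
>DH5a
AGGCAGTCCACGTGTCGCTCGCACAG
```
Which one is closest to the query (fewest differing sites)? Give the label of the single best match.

MG1655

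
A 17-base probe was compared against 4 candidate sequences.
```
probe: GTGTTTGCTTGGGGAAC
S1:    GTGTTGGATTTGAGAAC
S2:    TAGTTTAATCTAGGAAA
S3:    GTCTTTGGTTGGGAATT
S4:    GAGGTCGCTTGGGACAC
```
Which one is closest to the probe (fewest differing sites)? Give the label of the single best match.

Hamming distances to probe — S1: 4; S2: 8; S3: 5; S4: 5.
Smallest is S1 with 4 mismatches.

S1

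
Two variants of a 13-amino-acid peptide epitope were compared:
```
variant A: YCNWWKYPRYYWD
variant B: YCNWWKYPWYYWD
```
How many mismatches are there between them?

1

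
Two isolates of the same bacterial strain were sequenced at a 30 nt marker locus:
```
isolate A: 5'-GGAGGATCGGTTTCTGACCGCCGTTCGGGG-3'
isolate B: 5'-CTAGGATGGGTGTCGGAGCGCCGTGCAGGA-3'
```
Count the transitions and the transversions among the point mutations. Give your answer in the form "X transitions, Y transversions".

2 transitions, 7 transversions

Transitions (purine↔purine or pyrimidine↔pyrimidine): 27 G→A, 30 G→A.
Transversions (purine↔pyrimidine): 1 G→C, 2 G→T, 8 C→G, 12 T→G, 15 T→G, 18 C→G, 25 T→G.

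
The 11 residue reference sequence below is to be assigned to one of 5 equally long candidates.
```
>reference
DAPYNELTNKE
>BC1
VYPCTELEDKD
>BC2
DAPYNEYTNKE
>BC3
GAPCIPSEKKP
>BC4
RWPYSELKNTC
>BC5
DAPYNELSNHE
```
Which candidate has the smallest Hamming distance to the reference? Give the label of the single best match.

BC1 differs at 7 residues; BC2 differs at 1 residue; BC3 differs at 8 residues; BC4 differs at 6 residues; BC5 differs at 2 residues. The closest is BC2.

BC2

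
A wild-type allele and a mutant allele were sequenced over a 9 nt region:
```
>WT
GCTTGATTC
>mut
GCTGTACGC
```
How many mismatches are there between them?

4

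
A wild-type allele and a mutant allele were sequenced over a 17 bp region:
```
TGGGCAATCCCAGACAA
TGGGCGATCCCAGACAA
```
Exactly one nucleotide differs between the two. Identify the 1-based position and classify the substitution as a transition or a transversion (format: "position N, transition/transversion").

The sequences differ only at position 6: A→G (purine→purine), a transition.

position 6, transition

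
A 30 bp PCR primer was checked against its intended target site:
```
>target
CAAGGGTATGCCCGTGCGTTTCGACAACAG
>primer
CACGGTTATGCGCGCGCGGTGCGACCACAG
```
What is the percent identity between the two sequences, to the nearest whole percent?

77%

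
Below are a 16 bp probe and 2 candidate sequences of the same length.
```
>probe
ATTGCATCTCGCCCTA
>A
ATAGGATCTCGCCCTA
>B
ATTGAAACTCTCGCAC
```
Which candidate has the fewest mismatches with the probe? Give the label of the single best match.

A differs at 2 bases; B differs at 6 bases. The closest is A.

A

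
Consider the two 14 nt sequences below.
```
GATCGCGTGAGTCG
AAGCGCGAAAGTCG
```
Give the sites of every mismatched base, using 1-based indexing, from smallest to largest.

1, 3, 8, 9

Scanning 1-based: 1: G/A; 3: T/G; 8: T/A; 9: G/A.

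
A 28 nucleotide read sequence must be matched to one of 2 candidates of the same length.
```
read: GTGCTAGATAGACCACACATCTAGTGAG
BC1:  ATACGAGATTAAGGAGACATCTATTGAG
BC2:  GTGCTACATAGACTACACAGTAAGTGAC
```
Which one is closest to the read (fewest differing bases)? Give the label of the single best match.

Hamming distances to read — BC1: 9; BC2: 6.
Smallest is BC2 with 6 mismatches.

BC2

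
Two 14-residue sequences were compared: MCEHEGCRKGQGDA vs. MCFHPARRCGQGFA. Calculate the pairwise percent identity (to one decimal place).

57.1%

6 positions differ (3, 5, 6, 7, 9, 13), so 8 of 14 match: 8/14 = 57.14%.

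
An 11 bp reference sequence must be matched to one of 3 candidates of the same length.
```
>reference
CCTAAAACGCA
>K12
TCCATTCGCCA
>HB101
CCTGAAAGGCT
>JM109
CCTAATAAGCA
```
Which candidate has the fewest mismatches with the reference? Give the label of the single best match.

K12 differs at 7 positions; HB101 differs at 3 positions; JM109 differs at 2 positions. The closest is JM109.

JM109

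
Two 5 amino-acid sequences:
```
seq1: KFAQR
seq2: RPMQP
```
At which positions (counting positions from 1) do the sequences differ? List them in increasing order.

1, 2, 3, 5

Differences at position 1 (K→R), position 2 (F→P), position 3 (A→M), position 5 (R→P).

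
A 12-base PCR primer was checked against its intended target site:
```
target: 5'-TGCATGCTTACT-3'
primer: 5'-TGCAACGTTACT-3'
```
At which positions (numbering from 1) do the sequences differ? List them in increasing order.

5, 6, 7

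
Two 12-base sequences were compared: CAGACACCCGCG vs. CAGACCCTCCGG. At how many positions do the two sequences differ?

The sequences differ at positions 6, 8, 10, 11 (1-based) — 4 in total.

4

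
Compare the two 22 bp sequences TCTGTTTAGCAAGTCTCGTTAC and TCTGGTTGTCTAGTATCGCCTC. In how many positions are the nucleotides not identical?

8

Comparing position by position, 8 positions differ: 5 (T/G), 8 (A/G), 9 (G/T), 11 (A/T), 15 (C/A), 19 (T/C), 20 (T/C), 21 (A/T).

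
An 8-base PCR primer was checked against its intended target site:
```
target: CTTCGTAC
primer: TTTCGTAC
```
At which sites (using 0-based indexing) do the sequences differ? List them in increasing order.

0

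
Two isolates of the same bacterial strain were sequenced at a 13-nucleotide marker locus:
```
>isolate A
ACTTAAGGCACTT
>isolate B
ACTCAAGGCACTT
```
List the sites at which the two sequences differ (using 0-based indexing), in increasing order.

3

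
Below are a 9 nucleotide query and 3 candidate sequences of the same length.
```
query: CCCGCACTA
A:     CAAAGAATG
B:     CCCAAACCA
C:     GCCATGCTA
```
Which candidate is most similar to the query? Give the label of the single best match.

B

Hamming distances to query — A: 6; B: 3; C: 4.
Smallest is B with 3 mismatches.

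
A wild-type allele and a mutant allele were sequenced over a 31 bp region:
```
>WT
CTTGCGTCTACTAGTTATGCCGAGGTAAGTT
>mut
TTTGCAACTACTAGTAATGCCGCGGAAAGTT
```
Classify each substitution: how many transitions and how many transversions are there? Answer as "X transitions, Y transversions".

2 transitions, 4 transversions

Transitions (purine↔purine or pyrimidine↔pyrimidine): 1 C→T, 6 G→A.
Transversions (purine↔pyrimidine): 7 T→A, 16 T→A, 23 A→C, 26 T→A.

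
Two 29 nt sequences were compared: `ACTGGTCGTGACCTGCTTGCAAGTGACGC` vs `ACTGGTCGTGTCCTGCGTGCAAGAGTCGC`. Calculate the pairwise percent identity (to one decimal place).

86.2%

Mismatches at positions 11, 17, 24, 26 (1-based): 4 of 29.
Identical positions: 25/29 = 86.21% → 86.2%.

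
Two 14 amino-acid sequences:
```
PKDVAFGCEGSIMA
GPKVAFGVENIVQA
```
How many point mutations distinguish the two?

8

Comparing position by position, 8 positions differ: 1 (P/G), 2 (K/P), 3 (D/K), 8 (C/V), 10 (G/N), 11 (S/I), 12 (I/V), 13 (M/Q).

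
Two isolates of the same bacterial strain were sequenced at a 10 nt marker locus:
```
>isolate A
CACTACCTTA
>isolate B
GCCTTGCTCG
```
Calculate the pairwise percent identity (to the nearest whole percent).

6 positions differ (1, 2, 5, 6, 9, 10), so 4 of 10 match: 4/10 = 40%.

40%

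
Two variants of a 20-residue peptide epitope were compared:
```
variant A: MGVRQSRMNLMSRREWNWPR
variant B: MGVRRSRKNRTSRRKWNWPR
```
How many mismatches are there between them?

5

Mismatches (1-based): position 5: Q→R; position 8: M→K; position 10: L→R; position 11: M→T; position 15: E→K.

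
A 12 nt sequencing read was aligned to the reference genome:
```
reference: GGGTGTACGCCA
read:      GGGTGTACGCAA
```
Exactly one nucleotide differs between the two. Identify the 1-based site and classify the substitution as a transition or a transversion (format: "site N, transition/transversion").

Site 11 changes C→A. C is a pyrimidine and A is a purine, so this is a transversion.

site 11, transversion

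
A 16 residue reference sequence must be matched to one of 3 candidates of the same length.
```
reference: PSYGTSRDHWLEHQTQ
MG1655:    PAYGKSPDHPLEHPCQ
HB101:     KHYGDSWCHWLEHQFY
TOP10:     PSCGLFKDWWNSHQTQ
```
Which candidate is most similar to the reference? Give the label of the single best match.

Hamming distances to reference — MG1655: 6; HB101: 7; TOP10: 7.
Smallest is MG1655 with 6 mismatches.

MG1655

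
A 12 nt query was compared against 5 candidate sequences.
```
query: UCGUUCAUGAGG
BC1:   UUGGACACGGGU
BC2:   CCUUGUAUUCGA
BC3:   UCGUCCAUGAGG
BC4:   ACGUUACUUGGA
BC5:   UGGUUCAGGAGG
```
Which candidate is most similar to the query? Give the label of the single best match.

BC1 differs at 6 bases; BC2 differs at 7 bases; BC3 differs at 1 base; BC4 differs at 6 bases; BC5 differs at 2 bases. The closest is BC3.

BC3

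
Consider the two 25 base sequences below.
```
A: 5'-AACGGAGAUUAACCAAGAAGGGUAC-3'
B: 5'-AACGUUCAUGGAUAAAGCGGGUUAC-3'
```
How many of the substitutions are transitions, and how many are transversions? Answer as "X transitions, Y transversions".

3 transitions, 7 transversions

Transitions (purine↔purine or pyrimidine↔pyrimidine): 11 A→G, 13 C→U, 19 A→G.
Transversions (purine↔pyrimidine): 5 G→U, 6 A→U, 7 G→C, 10 U→G, 14 C→A, 18 A→C, 22 G→U.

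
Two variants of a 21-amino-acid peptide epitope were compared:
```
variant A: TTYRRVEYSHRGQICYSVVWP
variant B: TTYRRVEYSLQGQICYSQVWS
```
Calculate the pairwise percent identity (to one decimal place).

4 positions differ (10, 11, 18, 21), so 17 of 21 match: 17/21 = 80.95%.

81.0%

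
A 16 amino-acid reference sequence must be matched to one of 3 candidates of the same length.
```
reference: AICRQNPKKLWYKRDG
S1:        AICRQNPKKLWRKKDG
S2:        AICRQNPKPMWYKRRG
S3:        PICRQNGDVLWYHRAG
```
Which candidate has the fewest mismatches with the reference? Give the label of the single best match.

S1

Hamming distances to reference — S1: 2; S2: 3; S3: 6.
Smallest is S1 with 2 mismatches.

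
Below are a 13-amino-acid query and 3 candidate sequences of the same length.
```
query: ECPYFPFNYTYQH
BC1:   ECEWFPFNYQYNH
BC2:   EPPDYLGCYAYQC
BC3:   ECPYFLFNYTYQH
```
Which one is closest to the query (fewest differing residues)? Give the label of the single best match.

BC1 differs at 4 residues; BC2 differs at 8 residues; BC3 differs at 1 residue. The closest is BC3.

BC3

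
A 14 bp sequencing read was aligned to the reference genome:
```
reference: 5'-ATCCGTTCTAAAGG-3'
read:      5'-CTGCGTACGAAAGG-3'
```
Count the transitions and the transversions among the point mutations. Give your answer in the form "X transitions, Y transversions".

0 transitions, 4 transversions

Mismatches (1-based):
position 1: A→C (purine→pyrimidine, transversion)
position 3: C→G (pyrimidine→purine, transversion)
position 7: T→A (pyrimidine→purine, transversion)
position 9: T→G (pyrimidine→purine, transversion)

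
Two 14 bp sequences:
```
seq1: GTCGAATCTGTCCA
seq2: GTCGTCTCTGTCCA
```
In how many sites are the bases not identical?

2

The sequences differ at sites 5, 6 (1-based) — 2 in total.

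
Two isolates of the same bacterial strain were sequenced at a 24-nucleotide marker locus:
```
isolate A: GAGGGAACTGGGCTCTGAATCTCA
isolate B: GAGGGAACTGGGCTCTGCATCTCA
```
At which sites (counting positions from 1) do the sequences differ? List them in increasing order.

18

Scanning 1-based: 18: A/C.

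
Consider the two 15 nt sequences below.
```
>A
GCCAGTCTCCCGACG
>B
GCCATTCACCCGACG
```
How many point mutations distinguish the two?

Comparing position by position, 2 positions differ: 5 (G/T), 8 (T/A).

2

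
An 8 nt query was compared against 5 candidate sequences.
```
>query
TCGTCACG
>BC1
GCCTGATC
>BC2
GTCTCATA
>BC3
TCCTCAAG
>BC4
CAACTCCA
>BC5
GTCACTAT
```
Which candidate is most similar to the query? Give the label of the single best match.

BC3

BC1 differs at 5 sites; BC2 differs at 5 sites; BC3 differs at 2 sites; BC4 differs at 7 sites; BC5 differs at 7 sites. The closest is BC3.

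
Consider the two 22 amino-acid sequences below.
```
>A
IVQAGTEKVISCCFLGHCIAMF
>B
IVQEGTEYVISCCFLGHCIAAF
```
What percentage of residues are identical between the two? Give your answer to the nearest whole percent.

Mismatches at positions 4, 8, 21 (1-based): 3 of 22.
Identical positions: 19/22 = 86.36% → 86%.

86%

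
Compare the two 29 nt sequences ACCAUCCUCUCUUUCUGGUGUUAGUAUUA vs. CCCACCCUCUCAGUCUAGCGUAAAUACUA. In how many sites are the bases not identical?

Comparing position by position, 9 sites differ: 1 (A/C), 5 (U/C), 12 (U/A), 13 (U/G), 17 (G/A), 19 (U/C), 22 (U/A), 24 (G/A), 27 (U/C).

9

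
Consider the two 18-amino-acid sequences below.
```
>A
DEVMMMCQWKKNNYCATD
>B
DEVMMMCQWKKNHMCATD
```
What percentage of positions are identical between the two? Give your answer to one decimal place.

88.9%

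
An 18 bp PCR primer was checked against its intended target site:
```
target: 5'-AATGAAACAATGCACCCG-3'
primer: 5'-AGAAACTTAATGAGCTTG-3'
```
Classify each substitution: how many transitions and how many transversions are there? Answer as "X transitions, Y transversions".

6 transitions, 4 transversions

Mismatches (1-based):
base 2: A→G (purine→purine, transition)
base 3: T→A (pyrimidine→purine, transversion)
base 4: G→A (purine→purine, transition)
base 6: A→C (purine→pyrimidine, transversion)
base 7: A→T (purine→pyrimidine, transversion)
base 8: C→T (pyrimidine→pyrimidine, transition)
base 13: C→A (pyrimidine→purine, transversion)
base 14: A→G (purine→purine, transition)
base 16: C→T (pyrimidine→pyrimidine, transition)
base 17: C→T (pyrimidine→pyrimidine, transition)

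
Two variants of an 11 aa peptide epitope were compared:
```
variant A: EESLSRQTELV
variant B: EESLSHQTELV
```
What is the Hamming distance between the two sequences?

1

Comparing position by position, 1 residue differs: 6 (R/H).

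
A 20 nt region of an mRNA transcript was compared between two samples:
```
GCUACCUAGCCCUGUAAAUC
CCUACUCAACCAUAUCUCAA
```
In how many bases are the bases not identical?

The sequences differ at bases 1, 6, 7, 9, 12, 14, 16, 17, 18, 19, 20 (1-based) — 11 in total.

11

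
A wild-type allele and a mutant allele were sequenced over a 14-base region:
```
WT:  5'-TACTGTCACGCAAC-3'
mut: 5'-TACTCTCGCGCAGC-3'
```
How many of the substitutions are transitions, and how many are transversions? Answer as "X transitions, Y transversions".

2 transitions, 1 transversion

Transitions (purine↔purine or pyrimidine↔pyrimidine): 8 A→G, 13 A→G.
Transversions (purine↔pyrimidine): 5 G→C.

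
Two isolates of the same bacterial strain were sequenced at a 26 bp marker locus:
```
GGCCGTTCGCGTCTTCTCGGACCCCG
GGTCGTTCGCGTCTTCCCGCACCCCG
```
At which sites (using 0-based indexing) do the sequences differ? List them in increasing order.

2, 16, 19

Scanning 0-based: 2: C/T; 16: T/C; 19: G/C.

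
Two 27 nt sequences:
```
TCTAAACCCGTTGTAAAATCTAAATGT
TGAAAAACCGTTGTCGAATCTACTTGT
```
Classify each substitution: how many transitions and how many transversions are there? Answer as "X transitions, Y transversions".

1 transition, 6 transversions

Transitions (purine↔purine or pyrimidine↔pyrimidine): 16 A→G.
Transversions (purine↔pyrimidine): 2 C→G, 3 T→A, 7 C→A, 15 A→C, 23 A→C, 24 A→T.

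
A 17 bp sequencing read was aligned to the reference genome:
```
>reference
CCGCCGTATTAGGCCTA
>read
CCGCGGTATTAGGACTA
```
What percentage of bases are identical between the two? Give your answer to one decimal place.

Mismatches at positions 5, 14 (1-based): 2 of 17.
Identical positions: 15/17 = 88.24% → 88.2%.

88.2%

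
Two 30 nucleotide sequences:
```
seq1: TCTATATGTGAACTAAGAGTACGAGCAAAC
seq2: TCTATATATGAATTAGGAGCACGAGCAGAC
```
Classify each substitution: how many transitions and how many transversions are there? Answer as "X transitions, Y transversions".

5 transitions, 0 transversions

Transitions (purine↔purine or pyrimidine↔pyrimidine): 8 G→A, 13 C→T, 16 A→G, 20 T→C, 28 A→G.
Transversions (purine↔pyrimidine): none.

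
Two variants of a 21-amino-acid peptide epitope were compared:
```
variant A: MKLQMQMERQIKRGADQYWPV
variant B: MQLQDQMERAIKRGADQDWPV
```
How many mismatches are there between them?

The sequences differ at residues 2, 5, 10, 18 (1-based) — 4 in total.

4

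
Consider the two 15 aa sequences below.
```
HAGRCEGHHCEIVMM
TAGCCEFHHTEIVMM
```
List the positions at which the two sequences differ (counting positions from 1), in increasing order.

1, 4, 7, 10

Scanning 1-based: 1: H/T; 4: R/C; 7: G/F; 10: C/T.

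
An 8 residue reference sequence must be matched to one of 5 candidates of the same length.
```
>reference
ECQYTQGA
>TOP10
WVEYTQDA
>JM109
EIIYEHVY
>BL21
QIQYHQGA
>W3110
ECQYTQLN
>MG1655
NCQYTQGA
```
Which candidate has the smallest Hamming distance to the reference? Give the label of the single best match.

MG1655

TOP10 differs at 4 residues; JM109 differs at 6 residues; BL21 differs at 3 residues; W3110 differs at 2 residues; MG1655 differs at 1 residue. The closest is MG1655.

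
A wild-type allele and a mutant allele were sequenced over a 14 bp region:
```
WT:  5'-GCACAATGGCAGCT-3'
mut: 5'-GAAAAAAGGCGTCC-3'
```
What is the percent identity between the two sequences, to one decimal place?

6 positions differ (2, 4, 7, 11, 12, 14), so 8 of 14 match: 8/14 = 57.14%.

57.1%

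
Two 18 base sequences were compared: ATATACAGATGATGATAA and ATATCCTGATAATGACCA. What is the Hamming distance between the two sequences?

The sequences differ at sites 5, 7, 11, 16, 17 (1-based) — 5 in total.

5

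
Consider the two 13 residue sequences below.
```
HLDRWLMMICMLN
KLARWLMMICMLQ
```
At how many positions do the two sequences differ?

The sequences differ at positions 1, 3, 13 (1-based) — 3 in total.

3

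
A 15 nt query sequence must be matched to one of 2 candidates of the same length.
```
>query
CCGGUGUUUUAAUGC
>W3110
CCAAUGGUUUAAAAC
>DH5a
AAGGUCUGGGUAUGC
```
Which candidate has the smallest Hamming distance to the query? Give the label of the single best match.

W3110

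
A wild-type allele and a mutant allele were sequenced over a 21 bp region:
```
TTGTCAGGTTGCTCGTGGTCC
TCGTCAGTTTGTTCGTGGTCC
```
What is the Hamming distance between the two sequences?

3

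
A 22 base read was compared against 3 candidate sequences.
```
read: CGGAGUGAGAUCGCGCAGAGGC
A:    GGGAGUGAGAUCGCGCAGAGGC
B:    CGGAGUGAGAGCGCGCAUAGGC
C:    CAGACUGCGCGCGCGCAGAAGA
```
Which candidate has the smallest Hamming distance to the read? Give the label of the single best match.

A

Hamming distances to read — A: 1; B: 2; C: 7.
Smallest is A with 1 mismatch.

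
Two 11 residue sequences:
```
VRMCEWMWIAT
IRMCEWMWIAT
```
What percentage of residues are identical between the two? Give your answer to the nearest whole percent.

91%

Mismatch at position 1 (1-based): 1 of 11.
Identical positions: 10/11 = 90.91% → 91%.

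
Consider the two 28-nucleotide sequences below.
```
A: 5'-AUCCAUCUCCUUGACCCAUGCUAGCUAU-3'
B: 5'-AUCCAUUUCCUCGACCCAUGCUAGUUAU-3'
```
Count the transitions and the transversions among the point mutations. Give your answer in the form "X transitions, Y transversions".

3 transitions, 0 transversions

Transitions (purine↔purine or pyrimidine↔pyrimidine): 7 C→U, 12 U→C, 25 C→U.
Transversions (purine↔pyrimidine): none.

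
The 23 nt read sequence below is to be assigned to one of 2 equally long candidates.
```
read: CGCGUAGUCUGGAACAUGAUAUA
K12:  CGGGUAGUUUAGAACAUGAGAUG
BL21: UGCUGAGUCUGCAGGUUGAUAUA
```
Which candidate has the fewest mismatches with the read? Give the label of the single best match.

K12

Hamming distances to read — K12: 5; BL21: 7.
Smallest is K12 with 5 mismatches.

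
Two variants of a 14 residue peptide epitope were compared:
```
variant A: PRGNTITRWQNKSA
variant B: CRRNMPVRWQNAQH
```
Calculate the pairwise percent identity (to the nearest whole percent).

43%

8 positions differ (1, 3, 5, 6, 7, 12, 13, 14), so 6 of 14 match: 6/14 = 42.86%.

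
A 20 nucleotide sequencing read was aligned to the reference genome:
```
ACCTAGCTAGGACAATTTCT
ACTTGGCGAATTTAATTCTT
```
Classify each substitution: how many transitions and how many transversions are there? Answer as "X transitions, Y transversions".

Transitions (purine↔purine or pyrimidine↔pyrimidine): 3 C→T, 5 A→G, 10 G→A, 13 C→T, 18 T→C, 19 C→T.
Transversions (purine↔pyrimidine): 8 T→G, 11 G→T, 12 A→T.

6 transitions, 3 transversions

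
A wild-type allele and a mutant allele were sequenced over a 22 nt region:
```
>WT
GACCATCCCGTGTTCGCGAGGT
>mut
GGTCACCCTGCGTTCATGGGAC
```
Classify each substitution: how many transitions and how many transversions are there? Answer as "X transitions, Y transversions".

10 transitions, 0 transversions

Mismatches (1-based):
base 2: A→G (purine→purine, transition)
base 3: C→T (pyrimidine→pyrimidine, transition)
base 6: T→C (pyrimidine→pyrimidine, transition)
base 9: C→T (pyrimidine→pyrimidine, transition)
base 11: T→C (pyrimidine→pyrimidine, transition)
base 16: G→A (purine→purine, transition)
base 17: C→T (pyrimidine→pyrimidine, transition)
base 19: A→G (purine→purine, transition)
base 21: G→A (purine→purine, transition)
base 22: T→C (pyrimidine→pyrimidine, transition)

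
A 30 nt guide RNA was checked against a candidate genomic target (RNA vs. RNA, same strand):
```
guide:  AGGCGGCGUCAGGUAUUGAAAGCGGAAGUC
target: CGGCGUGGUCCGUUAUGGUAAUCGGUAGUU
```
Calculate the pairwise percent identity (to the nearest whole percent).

67%

Mismatches at positions 1, 6, 7, 11, 13, 17, 19, 22, 26, 30 (1-based): 10 of 30.
Identical positions: 20/30 = 66.67% → 67%.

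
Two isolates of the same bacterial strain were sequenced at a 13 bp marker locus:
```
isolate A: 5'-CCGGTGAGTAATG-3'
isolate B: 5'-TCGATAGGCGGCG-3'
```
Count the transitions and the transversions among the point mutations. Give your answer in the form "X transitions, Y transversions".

8 transitions, 0 transversions

Transitions (purine↔purine or pyrimidine↔pyrimidine): 1 C→T, 4 G→A, 6 G→A, 7 A→G, 9 T→C, 10 A→G, 11 A→G, 12 T→C.
Transversions (purine↔pyrimidine): none.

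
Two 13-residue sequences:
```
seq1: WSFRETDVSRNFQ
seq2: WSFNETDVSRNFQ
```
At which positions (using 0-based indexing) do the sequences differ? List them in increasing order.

Differences at position 3 (R→N).

3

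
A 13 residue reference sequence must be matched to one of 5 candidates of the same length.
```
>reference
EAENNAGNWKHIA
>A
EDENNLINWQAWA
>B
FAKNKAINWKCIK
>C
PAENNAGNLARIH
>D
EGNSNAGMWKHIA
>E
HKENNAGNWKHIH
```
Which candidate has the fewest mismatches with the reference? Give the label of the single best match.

Hamming distances to reference — A: 6; B: 6; C: 5; D: 4; E: 3.
Smallest is E with 3 mismatches.

E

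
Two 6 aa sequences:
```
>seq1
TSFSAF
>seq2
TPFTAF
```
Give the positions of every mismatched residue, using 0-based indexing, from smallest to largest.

Scanning 0-based: 1: S/P; 3: S/T.

1, 3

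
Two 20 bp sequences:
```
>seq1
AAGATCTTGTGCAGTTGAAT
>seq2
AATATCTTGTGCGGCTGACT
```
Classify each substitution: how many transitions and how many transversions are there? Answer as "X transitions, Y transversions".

Transitions (purine↔purine or pyrimidine↔pyrimidine): 13 A→G, 15 T→C.
Transversions (purine↔pyrimidine): 3 G→T, 19 A→C.

2 transitions, 2 transversions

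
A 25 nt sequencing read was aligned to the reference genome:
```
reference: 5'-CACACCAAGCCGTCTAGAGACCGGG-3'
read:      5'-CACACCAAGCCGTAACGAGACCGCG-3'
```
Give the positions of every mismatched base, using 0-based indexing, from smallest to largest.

13, 14, 15, 23

Scanning 0-based: 13: C/A; 14: T/A; 15: A/C; 23: G/C.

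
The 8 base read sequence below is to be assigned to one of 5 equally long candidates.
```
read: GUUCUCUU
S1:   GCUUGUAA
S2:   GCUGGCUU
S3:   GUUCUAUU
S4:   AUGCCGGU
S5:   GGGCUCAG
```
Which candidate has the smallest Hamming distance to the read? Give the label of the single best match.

S3

Hamming distances to read — S1: 6; S2: 3; S3: 1; S4: 5; S5: 4.
Smallest is S3 with 1 mismatch.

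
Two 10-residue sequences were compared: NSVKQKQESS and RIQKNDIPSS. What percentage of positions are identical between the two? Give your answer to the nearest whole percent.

Mismatches at positions 1, 2, 3, 5, 6, 7, 8 (1-based): 7 of 10.
Identical positions: 3/10 = 30% → 30%.

30%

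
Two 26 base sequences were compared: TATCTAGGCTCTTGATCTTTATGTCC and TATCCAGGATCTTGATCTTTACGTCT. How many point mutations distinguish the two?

Mismatches (1-based): site 5: T→C; site 9: C→A; site 22: T→C; site 26: C→T.

4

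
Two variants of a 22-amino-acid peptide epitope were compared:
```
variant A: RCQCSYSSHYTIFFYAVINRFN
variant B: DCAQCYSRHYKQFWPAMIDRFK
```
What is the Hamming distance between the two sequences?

Comparing position by position, 12 positions differ: 1 (R/D), 3 (Q/A), 4 (C/Q), 5 (S/C), 8 (S/R), 11 (T/K), 12 (I/Q), 14 (F/W), 15 (Y/P), 17 (V/M), 19 (N/D), 22 (N/K).

12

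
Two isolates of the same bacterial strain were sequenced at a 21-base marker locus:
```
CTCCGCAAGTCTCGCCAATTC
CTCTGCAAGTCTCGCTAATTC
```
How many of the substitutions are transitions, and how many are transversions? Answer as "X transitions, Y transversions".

2 transitions, 0 transversions

Mismatches (1-based):
base 4: C→T (pyrimidine→pyrimidine, transition)
base 16: C→T (pyrimidine→pyrimidine, transition)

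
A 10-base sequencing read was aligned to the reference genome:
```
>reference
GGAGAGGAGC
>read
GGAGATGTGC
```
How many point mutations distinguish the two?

2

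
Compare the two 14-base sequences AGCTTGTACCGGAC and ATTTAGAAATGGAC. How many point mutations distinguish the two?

Mismatches (1-based): base 2: G→T; base 3: C→T; base 5: T→A; base 7: T→A; base 9: C→A; base 10: C→T.

6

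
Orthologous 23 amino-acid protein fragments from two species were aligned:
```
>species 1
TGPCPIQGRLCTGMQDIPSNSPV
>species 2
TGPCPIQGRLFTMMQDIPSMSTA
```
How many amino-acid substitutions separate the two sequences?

The sequences differ at residues 11, 13, 20, 22, 23 (1-based) — 5 in total.

5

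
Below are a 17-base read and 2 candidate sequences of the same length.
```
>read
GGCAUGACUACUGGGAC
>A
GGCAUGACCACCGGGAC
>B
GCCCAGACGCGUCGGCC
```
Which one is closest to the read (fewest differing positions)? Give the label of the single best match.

A differs at 2 positions; B differs at 8 positions. The closest is A.

A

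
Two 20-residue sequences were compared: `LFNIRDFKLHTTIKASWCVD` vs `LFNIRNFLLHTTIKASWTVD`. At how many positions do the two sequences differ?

Mismatches (1-based): position 6: D→N; position 8: K→L; position 18: C→T.

3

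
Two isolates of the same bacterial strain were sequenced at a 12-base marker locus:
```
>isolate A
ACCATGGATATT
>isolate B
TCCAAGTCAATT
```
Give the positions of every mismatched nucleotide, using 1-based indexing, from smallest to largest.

1, 5, 7, 8, 9

Differences at position 1 (A→T), position 5 (T→A), position 7 (G→T), position 8 (A→C), position 9 (T→A).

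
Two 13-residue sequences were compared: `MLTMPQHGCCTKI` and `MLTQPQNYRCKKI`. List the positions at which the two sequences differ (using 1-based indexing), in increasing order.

4, 7, 8, 9, 11

Differences at position 4 (M→Q), position 7 (H→N), position 8 (G→Y), position 9 (C→R), position 11 (T→K).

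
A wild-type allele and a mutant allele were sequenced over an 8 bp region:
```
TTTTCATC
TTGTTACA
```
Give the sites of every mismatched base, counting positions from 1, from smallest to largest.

3, 5, 7, 8

Differences at site 3 (T→G), site 5 (C→T), site 7 (T→C), site 8 (C→A).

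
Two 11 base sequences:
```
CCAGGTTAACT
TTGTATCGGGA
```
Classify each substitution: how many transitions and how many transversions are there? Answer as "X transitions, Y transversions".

7 transitions, 3 transversions

Mismatches (1-based):
base 1: C→T (pyrimidine→pyrimidine, transition)
base 2: C→T (pyrimidine→pyrimidine, transition)
base 3: A→G (purine→purine, transition)
base 4: G→T (purine→pyrimidine, transversion)
base 5: G→A (purine→purine, transition)
base 7: T→C (pyrimidine→pyrimidine, transition)
base 8: A→G (purine→purine, transition)
base 9: A→G (purine→purine, transition)
base 10: C→G (pyrimidine→purine, transversion)
base 11: T→A (pyrimidine→purine, transversion)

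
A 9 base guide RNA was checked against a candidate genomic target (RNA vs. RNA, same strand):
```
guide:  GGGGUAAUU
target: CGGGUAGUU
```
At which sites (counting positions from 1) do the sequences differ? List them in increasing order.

Scanning 1-based: 1: G/C; 7: A/G.

1, 7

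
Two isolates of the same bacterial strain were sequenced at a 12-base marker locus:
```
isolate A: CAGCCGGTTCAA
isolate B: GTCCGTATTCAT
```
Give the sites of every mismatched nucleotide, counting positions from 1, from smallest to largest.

1, 2, 3, 5, 6, 7, 12

Scanning 1-based: 1: C/G; 2: A/T; 3: G/C; 5: C/G; 6: G/T; 7: G/A; 12: A/T.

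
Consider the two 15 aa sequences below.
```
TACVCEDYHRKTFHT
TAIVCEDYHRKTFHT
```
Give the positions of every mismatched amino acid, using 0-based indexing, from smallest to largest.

Scanning 0-based: 2: C/I.

2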